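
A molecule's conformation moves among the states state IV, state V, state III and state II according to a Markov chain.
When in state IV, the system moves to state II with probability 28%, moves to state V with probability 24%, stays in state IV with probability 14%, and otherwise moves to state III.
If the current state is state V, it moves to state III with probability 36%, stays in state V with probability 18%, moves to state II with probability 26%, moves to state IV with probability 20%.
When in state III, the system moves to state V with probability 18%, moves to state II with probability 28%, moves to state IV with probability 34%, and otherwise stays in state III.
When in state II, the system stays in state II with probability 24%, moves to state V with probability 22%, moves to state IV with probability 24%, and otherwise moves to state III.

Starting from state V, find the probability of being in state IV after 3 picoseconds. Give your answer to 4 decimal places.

0.2353

Propagate the distribution vector 3 picoseconds from state V.
After 0 picoseconds: (0.0000, 1.0000, 0.0000, 0.0000)
After 1 picosecond: (0.2000, 0.1800, 0.3600, 0.2600)
After 2 picoseconds: (0.2488, 0.2024, 0.2828, 0.2660)
After 3 picoseconds: (0.2353, 0.2056, 0.2938, 0.2653)
P(in state IV after 3 picoseconds) = 0.2353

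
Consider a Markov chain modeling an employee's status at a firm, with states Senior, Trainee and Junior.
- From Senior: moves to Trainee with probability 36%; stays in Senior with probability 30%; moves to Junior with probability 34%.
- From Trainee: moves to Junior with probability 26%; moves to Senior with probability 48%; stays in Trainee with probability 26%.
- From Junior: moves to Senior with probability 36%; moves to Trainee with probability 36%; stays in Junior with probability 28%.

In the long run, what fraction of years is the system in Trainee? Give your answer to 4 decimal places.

Let the stationary distribution be π with π = πP and π_1 + π_2 + π_3 = 1.
π_1 = 0.3·π_1 + 0.48·π_2 + 0.36·π_3
π_2 = 0.36·π_1 + 0.26·π_2 + 0.36·π_3
Solving with the normalization constraint gives π = (0.3767, 0.3273, 0.2961).
So the stationary probability of Trainee is 0.3273.

0.3273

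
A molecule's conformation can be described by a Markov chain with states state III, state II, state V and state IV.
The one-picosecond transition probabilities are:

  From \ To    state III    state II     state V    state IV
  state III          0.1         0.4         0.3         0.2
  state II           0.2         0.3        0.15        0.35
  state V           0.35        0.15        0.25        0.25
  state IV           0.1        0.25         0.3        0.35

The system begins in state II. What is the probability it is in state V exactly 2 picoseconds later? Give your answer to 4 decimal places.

0.2475

Propagate the distribution vector 2 picoseconds from state II.
After 0 picoseconds: (0.0000, 1.0000, 0.0000, 0.0000)
After 1 picosecond: (0.2000, 0.3000, 0.1500, 0.3500)
After 2 picoseconds: (0.1675, 0.2800, 0.2475, 0.3050)
P(in state V after 2 picoseconds) = 0.2475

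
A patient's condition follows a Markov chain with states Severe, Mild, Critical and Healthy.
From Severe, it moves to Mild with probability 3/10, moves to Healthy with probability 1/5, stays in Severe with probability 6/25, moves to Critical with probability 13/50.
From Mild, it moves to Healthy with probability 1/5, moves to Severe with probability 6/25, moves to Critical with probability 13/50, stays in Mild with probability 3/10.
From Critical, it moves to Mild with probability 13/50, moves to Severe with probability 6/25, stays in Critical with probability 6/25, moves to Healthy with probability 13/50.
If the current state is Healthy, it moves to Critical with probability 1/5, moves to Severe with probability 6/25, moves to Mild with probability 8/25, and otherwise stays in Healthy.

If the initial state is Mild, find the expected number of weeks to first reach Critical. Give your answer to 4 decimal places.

Let t(s) be the expected number of weeks to first reach Critical from state s, with t(Critical) = 0. Conditioning on the first week:
t(Severe) = 1 + 0.24·t(Severe) + 0.3·t(Mild) + 0.2·t(Healthy)
t(Mild) = 1 + 0.24·t(Severe) + 0.3·t(Mild) + 0.2·t(Healthy)
t(Healthy) = 1 + 0.24·t(Severe) + 0.32·t(Mild) + 0.24·t(Healthy)
Solving: t(Severe) = 4.0404, t(Mild) = 4.0404, t(Healthy) = 4.2929.
Expected weeks from Mild to Critical: 4.0404.

4.0404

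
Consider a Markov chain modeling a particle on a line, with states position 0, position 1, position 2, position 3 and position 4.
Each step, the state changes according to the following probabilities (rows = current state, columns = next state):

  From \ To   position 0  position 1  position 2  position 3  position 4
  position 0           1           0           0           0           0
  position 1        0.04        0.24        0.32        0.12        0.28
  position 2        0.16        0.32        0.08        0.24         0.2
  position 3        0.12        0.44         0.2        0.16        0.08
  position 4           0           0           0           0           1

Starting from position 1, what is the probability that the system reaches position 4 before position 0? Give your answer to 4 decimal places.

Let h(s) be the probability of absorption at position 4 starting from transient state s. Then h(position 4) = 1 and h(position 0) = 0. By first-step analysis:
h(position 1) = 0.04·0 + 0.24·h(position 1) + 0.32·h(position 2) + 0.12·h(position 3) + 0.28·1
h(position 2) = 0.16·0 + 0.32·h(position 1) + 0.08·h(position 2) + 0.24·h(position 3) + 0.2·1
h(position 3) = 0.12·0 + 0.44·h(position 1) + 0.2·h(position 2) + 0.16·h(position 3) + 0.08·1
Solving: h(position 1) = 0.7377, h(position 2) = 0.6393, h(position 3) = 0.6339.
Starting from position 1, the probability is 0.7377.

0.7377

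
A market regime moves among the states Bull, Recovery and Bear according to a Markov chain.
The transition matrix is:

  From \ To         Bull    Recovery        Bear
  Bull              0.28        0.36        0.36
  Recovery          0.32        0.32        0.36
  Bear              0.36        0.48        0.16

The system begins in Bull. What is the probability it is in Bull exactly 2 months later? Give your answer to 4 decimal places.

Sum over the intermediate state after 1 month:
P = P(Bull→Bull)·P(Bull→Bull) + P(Bull→Recovery)·P(Recovery→Bull) + P(Bull→Bear)·P(Bear→Bull)
  = 0.28×0.28 + 0.36×0.32 + 0.36×0.36
  = 0.0784 + 0.1152 + 0.1296 = 0.3232

0.3232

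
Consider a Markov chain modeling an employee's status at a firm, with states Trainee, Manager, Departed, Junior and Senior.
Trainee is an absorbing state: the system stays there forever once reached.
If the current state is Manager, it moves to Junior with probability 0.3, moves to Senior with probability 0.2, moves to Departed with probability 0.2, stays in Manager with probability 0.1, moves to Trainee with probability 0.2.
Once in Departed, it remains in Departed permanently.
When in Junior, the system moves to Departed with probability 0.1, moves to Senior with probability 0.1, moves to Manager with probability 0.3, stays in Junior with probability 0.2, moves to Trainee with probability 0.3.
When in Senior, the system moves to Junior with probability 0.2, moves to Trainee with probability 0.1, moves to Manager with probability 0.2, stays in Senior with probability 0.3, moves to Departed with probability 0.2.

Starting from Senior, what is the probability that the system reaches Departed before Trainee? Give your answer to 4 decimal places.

Let h(s) be the probability of absorption at Departed starting from transient state s. Then h(Departed) = 1 and h(Trainee) = 0. By first-step analysis:
h(Manager) = 0.2·0 + 0.1·h(Manager) + 0.2·1 + 0.3·h(Junior) + 0.2·h(Senior)
h(Junior) = 0.3·0 + 0.3·h(Manager) + 0.1·1 + 0.2·h(Junior) + 0.1·h(Senior)
h(Senior) = 0.1·0 + 0.2·h(Manager) + 0.2·1 + 0.2·h(Junior) + 0.3·h(Senior)
Solving: h(Manager) = 0.4584, h(Junior) = 0.3619, h(Senior) = 0.5201.
Starting from Senior, the probability is 0.5201.

0.5201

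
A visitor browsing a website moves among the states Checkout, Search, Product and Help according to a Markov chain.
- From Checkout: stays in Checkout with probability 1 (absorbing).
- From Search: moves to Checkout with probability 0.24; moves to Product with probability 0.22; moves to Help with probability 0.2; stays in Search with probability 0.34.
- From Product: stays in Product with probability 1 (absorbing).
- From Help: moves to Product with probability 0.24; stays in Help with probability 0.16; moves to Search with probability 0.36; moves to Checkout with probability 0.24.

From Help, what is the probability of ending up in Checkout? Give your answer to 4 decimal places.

0.5075

Let h(s) be the probability of absorption at Checkout starting from transient state s. Then h(Checkout) = 1 and h(Product) = 0. By first-step analysis:
h(Search) = 0.24·1 + 0.34·h(Search) + 0.22·0 + 0.2·h(Help)
h(Help) = 0.24·1 + 0.36·h(Search) + 0.24·0 + 0.16·h(Help)
Solving: h(Search) = 0.5174, h(Help) = 0.5075.
Starting from Help, the probability is 0.5075.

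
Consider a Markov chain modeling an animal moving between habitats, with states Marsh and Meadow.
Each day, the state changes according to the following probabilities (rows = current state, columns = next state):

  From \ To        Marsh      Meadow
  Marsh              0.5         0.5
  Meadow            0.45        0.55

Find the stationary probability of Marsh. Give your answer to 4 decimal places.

0.4737

Let the stationary distribution be π with π = πP and π_1 + π_2 = 1.
π_1 = 0.5·π_1 + 0.45·π_2
Solving with the normalization constraint gives π = (0.4737, 0.5263).
So the stationary probability of Marsh is 0.4737.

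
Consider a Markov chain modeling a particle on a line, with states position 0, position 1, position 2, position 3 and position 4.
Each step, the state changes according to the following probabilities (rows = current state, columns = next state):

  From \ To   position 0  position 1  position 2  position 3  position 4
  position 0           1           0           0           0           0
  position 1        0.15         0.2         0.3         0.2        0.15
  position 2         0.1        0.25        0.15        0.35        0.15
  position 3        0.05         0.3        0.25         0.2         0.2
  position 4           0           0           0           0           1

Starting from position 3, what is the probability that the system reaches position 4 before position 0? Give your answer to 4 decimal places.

Let h(s) be the probability of absorption at position 4 starting from transient state s. Then h(position 4) = 1 and h(position 0) = 0. By first-step analysis:
h(position 1) = 0.15·0 + 0.2·h(position 1) + 0.3·h(position 2) + 0.2·h(position 3) + 0.15·1
h(position 2) = 0.1·0 + 0.25·h(position 1) + 0.15·h(position 2) + 0.35·h(position 3) + 0.15·1
h(position 3) = 0.05·0 + 0.3·h(position 1) + 0.25·h(position 2) + 0.2·h(position 3) + 0.2·1
Solving: h(position 1) = 0.5874, h(position 2) = 0.6230, h(position 3) = 0.6650.
Starting from position 3, the probability is 0.6650.

0.6650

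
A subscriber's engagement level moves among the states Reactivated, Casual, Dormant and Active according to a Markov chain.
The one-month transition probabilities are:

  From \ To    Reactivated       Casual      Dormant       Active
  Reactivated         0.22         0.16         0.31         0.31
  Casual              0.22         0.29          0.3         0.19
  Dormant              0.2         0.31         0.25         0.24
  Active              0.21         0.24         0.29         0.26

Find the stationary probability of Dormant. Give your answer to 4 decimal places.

0.2854

Let the stationary distribution be π with π = πP and π_1 + π_2 + π_3 + π_4 = 1.
π_1 = 0.22·π_1 + 0.22·π_2 + 0.2·π_3 + 0.21·π_4
π_2 = 0.16·π_1 + 0.29·π_2 + 0.31·π_3 + 0.24·π_4
π_3 = 0.31·π_1 + 0.3·π_2 + 0.25·π_3 + 0.29·π_4
Solving with the normalization constraint gives π = (0.2118, 0.2558, 0.2854, 0.2470).
So the stationary probability of Dormant is 0.2854.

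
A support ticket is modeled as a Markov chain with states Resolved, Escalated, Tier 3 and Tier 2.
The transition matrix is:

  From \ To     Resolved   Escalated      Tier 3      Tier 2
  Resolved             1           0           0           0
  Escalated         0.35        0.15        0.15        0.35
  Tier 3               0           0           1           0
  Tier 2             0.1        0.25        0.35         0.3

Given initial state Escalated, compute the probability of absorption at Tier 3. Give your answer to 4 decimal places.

Let h(s) be the probability of absorption at Tier 3 starting from transient state s. Then h(Tier 3) = 1 and h(Resolved) = 0. By first-step analysis:
h(Escalated) = 0.35·0 + 0.15·h(Escalated) + 0.15·1 + 0.35·h(Tier 2)
h(Tier 2) = 0.1·0 + 0.25·h(Escalated) + 0.35·1 + 0.3·h(Tier 2)
Solving: h(Escalated) = 0.4483, h(Tier 2) = 0.6601.
Starting from Escalated, the probability is 0.4483.

0.4483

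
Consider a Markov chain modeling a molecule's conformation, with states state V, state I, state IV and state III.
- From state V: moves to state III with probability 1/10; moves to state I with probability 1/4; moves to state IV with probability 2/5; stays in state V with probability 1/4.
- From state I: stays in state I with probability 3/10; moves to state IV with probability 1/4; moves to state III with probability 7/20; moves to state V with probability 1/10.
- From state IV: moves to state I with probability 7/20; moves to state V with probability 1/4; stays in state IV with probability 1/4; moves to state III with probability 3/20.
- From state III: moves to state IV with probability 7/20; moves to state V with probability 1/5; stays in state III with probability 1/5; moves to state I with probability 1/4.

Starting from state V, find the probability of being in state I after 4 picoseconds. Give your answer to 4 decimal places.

0.2948

Propagate the distribution vector 4 picoseconds from state V.
After 0 picoseconds: (1.0000, 0.0000, 0.0000, 0.0000)
After 1 picosecond: (0.2500, 0.2500, 0.4000, 0.1000)
After 2 picoseconds: (0.2075, 0.3025, 0.2975, 0.1925)
After 3 picoseconds: (0.1950, 0.2949, 0.3004, 0.2098)
After 4 picoseconds: (0.1953, 0.2948, 0.3002, 0.2097)
P(in state I after 4 picoseconds) = 0.2948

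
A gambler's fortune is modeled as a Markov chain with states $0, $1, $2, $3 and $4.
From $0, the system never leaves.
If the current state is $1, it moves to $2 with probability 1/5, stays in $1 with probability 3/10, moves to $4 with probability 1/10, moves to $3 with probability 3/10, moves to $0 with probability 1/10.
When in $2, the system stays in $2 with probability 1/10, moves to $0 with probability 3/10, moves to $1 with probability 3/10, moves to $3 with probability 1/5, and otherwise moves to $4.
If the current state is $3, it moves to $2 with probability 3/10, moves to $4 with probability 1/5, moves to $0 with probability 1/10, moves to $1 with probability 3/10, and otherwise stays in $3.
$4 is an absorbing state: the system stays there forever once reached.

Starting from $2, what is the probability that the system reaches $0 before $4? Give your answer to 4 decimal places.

Let h(s) be the probability of absorption at $0 starting from transient state s. Then h($0) = 1 and h($4) = 0. By first-step analysis:
h($1) = 0.1·1 + 0.3·h($1) + 0.2·h($2) + 0.3·h($3) + 0.1·0
h($2) = 0.3·1 + 0.3·h($1) + 0.1·h($2) + 0.2·h($3) + 0.1·0
h($3) = 0.1·1 + 0.3·h($1) + 0.3·h($2) + 0.1·h($3) + 0.2·0
Solving: h($1) = 0.5328, h($2) = 0.6211, h($3) = 0.4957.
Starting from $2, the probability is 0.6211.

0.6211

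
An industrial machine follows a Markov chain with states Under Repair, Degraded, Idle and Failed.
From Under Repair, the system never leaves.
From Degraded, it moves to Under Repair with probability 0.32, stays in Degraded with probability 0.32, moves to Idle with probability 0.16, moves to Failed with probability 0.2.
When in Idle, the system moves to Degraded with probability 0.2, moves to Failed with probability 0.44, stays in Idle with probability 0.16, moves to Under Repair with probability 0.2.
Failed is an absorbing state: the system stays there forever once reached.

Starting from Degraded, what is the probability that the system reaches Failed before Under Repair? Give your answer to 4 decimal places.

Let h(s) be the probability of absorption at Failed starting from transient state s. Then h(Failed) = 1 and h(Under Repair) = 0. By first-step analysis:
h(Degraded) = 0.32·0 + 0.32·h(Degraded) + 0.16·h(Idle) + 0.2·1
h(Idle) = 0.2·0 + 0.2·h(Degraded) + 0.16·h(Idle) + 0.44·1
Solving: h(Degraded) = 0.4421, h(Idle) = 0.6291.
Starting from Degraded, the probability is 0.4421.

0.4421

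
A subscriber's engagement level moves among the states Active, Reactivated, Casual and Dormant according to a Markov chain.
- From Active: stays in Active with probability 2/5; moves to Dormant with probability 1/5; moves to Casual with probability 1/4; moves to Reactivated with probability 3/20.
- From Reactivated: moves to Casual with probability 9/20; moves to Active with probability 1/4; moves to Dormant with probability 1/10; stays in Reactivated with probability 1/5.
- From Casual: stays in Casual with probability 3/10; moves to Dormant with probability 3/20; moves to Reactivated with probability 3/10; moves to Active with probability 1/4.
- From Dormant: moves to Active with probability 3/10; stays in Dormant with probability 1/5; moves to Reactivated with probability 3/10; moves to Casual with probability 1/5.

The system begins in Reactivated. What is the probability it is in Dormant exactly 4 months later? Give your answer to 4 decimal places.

Propagate the distribution vector 4 months from Reactivated.
After 0 months: (0.0000, 1.0000, 0.0000, 0.0000)
After 1 month: (0.2500, 0.2000, 0.4500, 0.1000)
After 2 months: (0.2925, 0.2425, 0.3075, 0.1575)
After 3 months: (0.3018, 0.2319, 0.3060, 0.1604)
After 4 months: (0.3033, 0.2316, 0.3037, 0.1615)
P(in Dormant after 4 months) = 0.1615

0.1615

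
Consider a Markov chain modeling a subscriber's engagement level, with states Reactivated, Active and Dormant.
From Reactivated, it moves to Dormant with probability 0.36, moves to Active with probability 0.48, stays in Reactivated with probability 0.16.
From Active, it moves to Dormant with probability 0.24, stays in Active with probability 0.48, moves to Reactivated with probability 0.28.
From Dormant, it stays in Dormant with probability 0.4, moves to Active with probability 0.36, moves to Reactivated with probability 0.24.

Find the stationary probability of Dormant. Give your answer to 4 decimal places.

0.3198

Let the stationary distribution be π with π = πP and π_1 + π_2 + π_3 = 1.
π_1 = 0.16·π_1 + 0.28·π_2 + 0.24·π_3
π_2 = 0.48·π_1 + 0.48·π_2 + 0.36·π_3
Solving with the normalization constraint gives π = (0.2386, 0.4416, 0.3198).
So the stationary probability of Dormant is 0.3198.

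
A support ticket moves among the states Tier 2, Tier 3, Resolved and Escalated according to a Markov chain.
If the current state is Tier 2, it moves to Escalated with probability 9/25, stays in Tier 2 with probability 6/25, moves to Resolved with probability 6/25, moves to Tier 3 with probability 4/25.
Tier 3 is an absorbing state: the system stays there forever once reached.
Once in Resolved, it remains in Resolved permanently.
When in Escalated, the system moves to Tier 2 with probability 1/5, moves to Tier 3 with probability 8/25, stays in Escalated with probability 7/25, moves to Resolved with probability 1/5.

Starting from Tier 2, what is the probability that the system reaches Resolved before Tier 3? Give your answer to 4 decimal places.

0.5152

Let h(s) be the probability of absorption at Resolved starting from transient state s. Then h(Resolved) = 1 and h(Tier 3) = 0. By first-step analysis:
h(Tier 2) = 0.24·h(Tier 2) + 0.16·0 + 0.24·1 + 0.36·h(Escalated)
h(Escalated) = 0.2·h(Tier 2) + 0.32·0 + 0.2·1 + 0.28·h(Escalated)
Solving: h(Tier 2) = 0.5152, h(Escalated) = 0.4209.
Starting from Tier 2, the probability is 0.5152.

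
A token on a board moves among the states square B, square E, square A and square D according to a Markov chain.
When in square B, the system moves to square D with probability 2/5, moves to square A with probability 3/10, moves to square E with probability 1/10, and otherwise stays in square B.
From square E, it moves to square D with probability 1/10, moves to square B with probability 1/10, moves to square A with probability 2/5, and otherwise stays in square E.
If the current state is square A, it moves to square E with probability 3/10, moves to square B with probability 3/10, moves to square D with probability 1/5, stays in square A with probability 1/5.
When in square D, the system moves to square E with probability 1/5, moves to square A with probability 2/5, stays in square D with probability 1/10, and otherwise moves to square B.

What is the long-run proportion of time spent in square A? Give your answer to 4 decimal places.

Let the stationary distribution be π with π = πP and π_1 + π_2 + π_3 + π_4 = 1.
π_1 = 0.2·π_1 + 0.1·π_2 + 0.3·π_3 + 0.3·π_4
π_2 = 0.1·π_1 + 0.4·π_2 + 0.3·π_3 + 0.2·π_4
π_3 = 0.3·π_1 + 0.4·π_2 + 0.2·π_3 + 0.4·π_4
Solving with the normalization constraint gives π = (0.2252, 0.2612, 0.3146, 0.1990).
So the stationary probability of square A is 0.3146.

0.3146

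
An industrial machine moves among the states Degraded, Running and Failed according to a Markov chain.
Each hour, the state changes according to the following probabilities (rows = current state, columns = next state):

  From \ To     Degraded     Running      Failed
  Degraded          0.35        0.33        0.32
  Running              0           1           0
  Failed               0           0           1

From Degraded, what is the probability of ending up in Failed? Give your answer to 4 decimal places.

0.4923

Let h(s) be the probability of absorption at Failed starting from transient state s. Then h(Failed) = 1 and h(Running) = 0. By first-step analysis:
h(Degraded) = 0.35·h(Degraded) + 0.33·0 + 0.32·1
Solving: h(Degraded) = 0.4923.
Starting from Degraded, the probability is 0.4923.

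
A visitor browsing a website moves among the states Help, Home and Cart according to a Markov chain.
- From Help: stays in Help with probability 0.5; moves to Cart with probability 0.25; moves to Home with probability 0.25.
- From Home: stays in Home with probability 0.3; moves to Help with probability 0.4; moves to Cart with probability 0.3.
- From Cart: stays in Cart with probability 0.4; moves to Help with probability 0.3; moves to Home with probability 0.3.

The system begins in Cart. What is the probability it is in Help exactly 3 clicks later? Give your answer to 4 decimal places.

Propagate the distribution vector 3 clicks from Cart.
After 0 clicks: (0.0000, 0.0000, 1.0000)
After 1 click: (0.3000, 0.3000, 0.4000)
After 2 clicks: (0.3900, 0.2850, 0.3250)
After 3 clicks: (0.4065, 0.2805, 0.3130)
P(in Help after 3 clicks) = 0.4065

0.4065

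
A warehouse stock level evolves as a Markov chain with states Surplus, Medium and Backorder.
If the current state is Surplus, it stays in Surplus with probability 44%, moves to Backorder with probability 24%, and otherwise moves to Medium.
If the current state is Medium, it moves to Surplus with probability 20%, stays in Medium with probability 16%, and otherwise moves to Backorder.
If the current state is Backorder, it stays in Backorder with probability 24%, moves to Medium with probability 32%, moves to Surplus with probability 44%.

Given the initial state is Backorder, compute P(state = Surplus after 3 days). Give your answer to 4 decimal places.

0.3755

Propagate the distribution vector 3 days from Backorder.
After 0 days: (0.0000, 0.0000, 1.0000)
After 1 day: (0.4400, 0.3200, 0.2400)
After 2 days: (0.3632, 0.2688, 0.3680)
After 3 days: (0.3755, 0.2770, 0.3475)
P(in Surplus after 3 days) = 0.3755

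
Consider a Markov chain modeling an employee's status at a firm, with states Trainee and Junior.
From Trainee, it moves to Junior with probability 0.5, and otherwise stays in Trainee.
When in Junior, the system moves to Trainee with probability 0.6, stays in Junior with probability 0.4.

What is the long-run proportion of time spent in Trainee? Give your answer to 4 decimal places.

Let the stationary distribution be π with π = πP and π_1 + π_2 = 1.
π_1 = 0.5·π_1 + 0.6·π_2
Solving with the normalization constraint gives π = (0.5455, 0.4545).
So the stationary probability of Trainee is 0.5455.

0.5455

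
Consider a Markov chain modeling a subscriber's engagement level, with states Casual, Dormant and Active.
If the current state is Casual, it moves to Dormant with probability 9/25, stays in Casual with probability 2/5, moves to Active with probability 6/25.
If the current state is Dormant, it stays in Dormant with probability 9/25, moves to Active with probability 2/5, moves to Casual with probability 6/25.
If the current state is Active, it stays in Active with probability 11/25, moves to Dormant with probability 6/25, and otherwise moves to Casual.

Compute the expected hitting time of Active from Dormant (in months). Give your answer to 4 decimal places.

Let t(s) be the expected number of months to first reach Active from state s, with t(Active) = 0. Conditioning on the first month:
t(Casual) = 1 + 0.4·t(Casual) + 0.36·t(Dormant)
t(Dormant) = 1 + 0.24·t(Casual) + 0.36·t(Dormant)
Solving: t(Casual) = 3.3602, t(Dormant) = 2.8226.
Expected months from Dormant to Active: 2.8226.

2.8226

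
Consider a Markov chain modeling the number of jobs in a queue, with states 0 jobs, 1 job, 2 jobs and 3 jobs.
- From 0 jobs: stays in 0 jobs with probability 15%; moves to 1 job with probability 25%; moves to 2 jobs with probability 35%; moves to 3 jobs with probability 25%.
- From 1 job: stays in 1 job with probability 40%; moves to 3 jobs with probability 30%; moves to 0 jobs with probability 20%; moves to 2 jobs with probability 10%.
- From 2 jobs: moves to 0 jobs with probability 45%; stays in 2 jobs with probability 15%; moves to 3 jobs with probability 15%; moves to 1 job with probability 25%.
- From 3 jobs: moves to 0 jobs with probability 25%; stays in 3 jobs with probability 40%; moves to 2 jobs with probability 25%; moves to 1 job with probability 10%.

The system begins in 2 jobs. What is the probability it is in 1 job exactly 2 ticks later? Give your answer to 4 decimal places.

0.2650

Propagate the distribution vector 2 ticks from 2 jobs.
After 0 ticks: (0.0000, 0.0000, 1.0000, 0.0000)
After 1 tick: (0.4500, 0.2500, 0.1500, 0.1500)
After 2 ticks: (0.2225, 0.2650, 0.2425, 0.2700)
P(in 1 job after 2 ticks) = 0.2650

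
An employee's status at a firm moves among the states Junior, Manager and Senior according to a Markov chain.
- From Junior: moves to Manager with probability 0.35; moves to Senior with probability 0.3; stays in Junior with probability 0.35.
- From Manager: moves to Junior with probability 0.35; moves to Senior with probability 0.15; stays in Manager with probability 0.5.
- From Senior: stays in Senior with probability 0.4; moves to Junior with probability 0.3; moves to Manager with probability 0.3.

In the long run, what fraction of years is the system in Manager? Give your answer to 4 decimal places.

0.3960

Let the stationary distribution be π with π = πP and π_1 + π_2 + π_3 = 1.
π_1 = 0.35·π_1 + 0.35·π_2 + 0.3·π_3
π_2 = 0.35·π_1 + 0.5·π_2 + 0.3·π_3
Solving with the normalization constraint gives π = (0.3366, 0.3960, 0.2673).
So the stationary probability of Manager is 0.3960.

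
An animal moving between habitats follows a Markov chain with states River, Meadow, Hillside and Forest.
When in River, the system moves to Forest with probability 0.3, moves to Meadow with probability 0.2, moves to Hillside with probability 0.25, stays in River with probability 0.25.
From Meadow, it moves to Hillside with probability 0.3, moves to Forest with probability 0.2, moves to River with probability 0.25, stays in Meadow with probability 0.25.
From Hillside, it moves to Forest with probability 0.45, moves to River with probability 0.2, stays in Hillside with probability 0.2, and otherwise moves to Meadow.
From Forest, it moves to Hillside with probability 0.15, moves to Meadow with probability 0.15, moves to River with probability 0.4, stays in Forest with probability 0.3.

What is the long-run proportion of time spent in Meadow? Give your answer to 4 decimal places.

Let the stationary distribution be π with π = πP and π_1 + π_2 + π_3 + π_4 = 1.
π_1 = 0.25·π_1 + 0.25·π_2 + 0.2·π_3 + 0.4·π_4
π_2 = 0.2·π_1 + 0.25·π_2 + 0.15·π_3 + 0.15·π_4
π_3 = 0.25·π_1 + 0.3·π_2 + 0.2·π_3 + 0.15·π_4
Solving with the normalization constraint gives π = (0.2863, 0.1826, 0.2169, 0.3143).
So the stationary probability of Meadow is 0.1826.

0.1826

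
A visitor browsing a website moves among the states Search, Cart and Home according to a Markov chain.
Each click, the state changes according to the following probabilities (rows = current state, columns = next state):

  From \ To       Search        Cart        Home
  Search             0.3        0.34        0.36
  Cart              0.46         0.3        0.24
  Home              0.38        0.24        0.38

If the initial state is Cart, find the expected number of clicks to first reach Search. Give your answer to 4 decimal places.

Let t(s) be the expected number of clicks to first reach Search from state s, with t(Search) = 0. Conditioning on the first click:
t(Cart) = 1 + 0.3·t(Cart) + 0.24·t(Home)
t(Home) = 1 + 0.24·t(Cart) + 0.38·t(Home)
Solving: t(Cart) = 2.2848, t(Home) = 2.4973.
Expected clicks from Cart to Search: 2.2848.

2.2848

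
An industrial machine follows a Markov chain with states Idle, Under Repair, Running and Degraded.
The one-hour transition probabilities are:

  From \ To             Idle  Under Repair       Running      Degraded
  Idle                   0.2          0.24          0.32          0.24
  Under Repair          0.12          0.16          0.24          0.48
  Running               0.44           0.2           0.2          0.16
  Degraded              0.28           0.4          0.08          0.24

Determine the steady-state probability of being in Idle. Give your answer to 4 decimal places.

Let the stationary distribution be π with π = πP and π_1 + π_2 + π_3 + π_4 = 1.
π_1 = 0.2·π_1 + 0.12·π_2 + 0.44·π_3 + 0.28·π_4
π_2 = 0.24·π_1 + 0.16·π_2 + 0.2·π_3 + 0.4·π_4
π_3 = 0.32·π_1 + 0.24·π_2 + 0.2·π_3 + 0.08·π_4
Solving with the normalization constraint gives π = (0.2518, 0.2568, 0.2063, 0.2851).
So the stationary probability of Idle is 0.2518.

0.2518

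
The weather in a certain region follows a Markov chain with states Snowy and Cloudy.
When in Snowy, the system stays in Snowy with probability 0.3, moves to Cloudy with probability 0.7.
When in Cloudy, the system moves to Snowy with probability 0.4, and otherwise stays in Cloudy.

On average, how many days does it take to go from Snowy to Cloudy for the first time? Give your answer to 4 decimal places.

1.4286

Let t(s) be the expected number of days to first reach Cloudy from state s, with t(Cloudy) = 0. Conditioning on the first day:
t(Snowy) = 1 + 0.3·t(Snowy)
Solving: t(Snowy) = 1.4286.
Expected days from Snowy to Cloudy: 1.4286.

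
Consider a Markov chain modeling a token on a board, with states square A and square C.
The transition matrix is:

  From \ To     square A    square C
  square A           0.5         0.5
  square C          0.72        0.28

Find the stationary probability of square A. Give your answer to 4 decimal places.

0.5902

Let the stationary distribution be π with π = πP and π_1 + π_2 = 1.
π_1 = 0.5·π_1 + 0.72·π_2
Solving with the normalization constraint gives π = (0.5902, 0.4098).
So the stationary probability of square A is 0.5902.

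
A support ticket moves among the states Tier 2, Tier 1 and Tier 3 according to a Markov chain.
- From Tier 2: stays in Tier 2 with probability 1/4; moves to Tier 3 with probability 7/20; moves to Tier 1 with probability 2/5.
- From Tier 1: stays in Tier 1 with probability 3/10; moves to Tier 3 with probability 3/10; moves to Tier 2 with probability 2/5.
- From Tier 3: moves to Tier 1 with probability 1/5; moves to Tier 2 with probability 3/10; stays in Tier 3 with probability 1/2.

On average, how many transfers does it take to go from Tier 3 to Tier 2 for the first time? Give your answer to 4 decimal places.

Let t(s) be the expected number of transfers to first reach Tier 2 from state s, with t(Tier 2) = 0. Conditioning on the first transfer:
t(Tier 1) = 1 + 0.3·t(Tier 1) + 0.3·t(Tier 3)
t(Tier 3) = 1 + 0.2·t(Tier 1) + 0.5·t(Tier 3)
Solving: t(Tier 1) = 2.7586, t(Tier 3) = 3.1034.
Expected transfers from Tier 3 to Tier 2: 3.1034.

3.1034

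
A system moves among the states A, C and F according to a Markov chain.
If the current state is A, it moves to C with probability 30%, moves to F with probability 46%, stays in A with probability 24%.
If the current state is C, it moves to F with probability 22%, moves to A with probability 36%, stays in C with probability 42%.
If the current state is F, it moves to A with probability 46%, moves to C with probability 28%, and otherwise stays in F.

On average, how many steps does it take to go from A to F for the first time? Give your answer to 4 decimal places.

Let t(s) be the expected number of steps to first reach F from state s, with t(F) = 0. Conditioning on the first step:
t(A) = 1 + 0.24·t(A) + 0.3·t(C)
t(C) = 1 + 0.36·t(A) + 0.42·t(C)
Solving: t(A) = 2.6442, t(C) = 3.3654.
Expected steps from A to F: 2.6442.

2.6442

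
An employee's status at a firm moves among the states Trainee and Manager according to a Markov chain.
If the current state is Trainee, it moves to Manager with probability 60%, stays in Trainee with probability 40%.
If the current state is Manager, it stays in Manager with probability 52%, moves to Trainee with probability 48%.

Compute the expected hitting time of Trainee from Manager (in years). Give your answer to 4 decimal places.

2.0833

Let t(s) be the expected number of years to first reach Trainee from state s, with t(Trainee) = 0. Conditioning on the first year:
t(Manager) = 1 + 0.52·t(Manager)
Solving: t(Manager) = 2.0833.
Expected years from Manager to Trainee: 2.0833.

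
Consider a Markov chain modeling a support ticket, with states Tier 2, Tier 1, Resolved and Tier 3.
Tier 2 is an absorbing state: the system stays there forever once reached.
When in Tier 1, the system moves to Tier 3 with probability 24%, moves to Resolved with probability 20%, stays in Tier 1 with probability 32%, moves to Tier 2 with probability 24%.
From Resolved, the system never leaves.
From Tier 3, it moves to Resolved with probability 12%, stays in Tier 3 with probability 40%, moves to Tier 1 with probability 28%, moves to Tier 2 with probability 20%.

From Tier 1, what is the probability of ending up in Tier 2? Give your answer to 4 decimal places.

0.5634

Let h(s) be the probability of absorption at Tier 2 starting from transient state s. Then h(Tier 2) = 1 and h(Resolved) = 0. By first-step analysis:
h(Tier 1) = 0.24·1 + 0.32·h(Tier 1) + 0.2·0 + 0.24·h(Tier 3)
h(Tier 3) = 0.2·1 + 0.28·h(Tier 1) + 0.12·0 + 0.4·h(Tier 3)
Solving: h(Tier 1) = 0.5634, h(Tier 3) = 0.5962.
Starting from Tier 1, the probability is 0.5634.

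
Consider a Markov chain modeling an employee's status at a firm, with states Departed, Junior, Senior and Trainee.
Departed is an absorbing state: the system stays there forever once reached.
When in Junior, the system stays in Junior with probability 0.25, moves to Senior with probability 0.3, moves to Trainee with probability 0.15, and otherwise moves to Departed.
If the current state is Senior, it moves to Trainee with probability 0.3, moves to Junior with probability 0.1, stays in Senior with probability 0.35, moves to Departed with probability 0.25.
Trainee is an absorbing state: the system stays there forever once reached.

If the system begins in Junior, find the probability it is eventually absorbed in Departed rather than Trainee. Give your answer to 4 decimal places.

0.5902

Let h(s) be the probability of absorption at Departed starting from transient state s. Then h(Departed) = 1 and h(Trainee) = 0. By first-step analysis:
h(Junior) = 0.3·1 + 0.25·h(Junior) + 0.3·h(Senior) + 0.15·0
h(Senior) = 0.25·1 + 0.1·h(Junior) + 0.35·h(Senior) + 0.3·0
Solving: h(Junior) = 0.5902, h(Senior) = 0.4754.
Starting from Junior, the probability is 0.5902.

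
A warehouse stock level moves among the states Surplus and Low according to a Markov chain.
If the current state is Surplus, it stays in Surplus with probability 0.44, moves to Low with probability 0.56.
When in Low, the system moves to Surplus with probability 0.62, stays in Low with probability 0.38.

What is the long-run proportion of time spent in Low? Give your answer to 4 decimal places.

Let the stationary distribution be π with π = πP and π_1 + π_2 = 1.
π_1 = 0.44·π_1 + 0.62·π_2
Solving with the normalization constraint gives π = (0.5254, 0.4746).
So the stationary probability of Low is 0.4746.

0.4746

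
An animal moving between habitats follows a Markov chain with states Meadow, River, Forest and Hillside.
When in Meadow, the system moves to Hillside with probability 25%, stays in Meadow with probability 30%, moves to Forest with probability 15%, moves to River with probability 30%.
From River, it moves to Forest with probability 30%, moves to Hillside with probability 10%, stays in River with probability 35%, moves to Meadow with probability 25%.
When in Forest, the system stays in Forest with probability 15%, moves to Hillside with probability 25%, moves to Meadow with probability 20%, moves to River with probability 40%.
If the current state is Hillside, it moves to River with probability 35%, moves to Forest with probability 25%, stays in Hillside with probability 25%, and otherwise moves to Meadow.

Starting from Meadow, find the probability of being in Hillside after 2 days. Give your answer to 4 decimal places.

Propagate the distribution vector 2 days from Meadow.
After 0 days: (1.0000, 0.0000, 0.0000, 0.0000)
After 1 day: (0.3000, 0.3000, 0.1500, 0.2500)
After 2 days: (0.2325, 0.3425, 0.2200, 0.2050)
P(in Hillside after 2 days) = 0.2050

0.2050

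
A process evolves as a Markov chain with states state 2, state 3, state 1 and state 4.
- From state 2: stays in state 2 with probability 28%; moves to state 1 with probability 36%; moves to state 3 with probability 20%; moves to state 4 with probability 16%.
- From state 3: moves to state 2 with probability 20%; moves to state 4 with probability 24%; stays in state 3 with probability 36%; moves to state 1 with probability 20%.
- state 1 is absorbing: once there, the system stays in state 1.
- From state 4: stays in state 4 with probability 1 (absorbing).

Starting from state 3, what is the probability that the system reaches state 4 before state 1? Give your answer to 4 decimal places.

Let h(s) be the probability of absorption at state 4 starting from transient state s. Then h(state 4) = 1 and h(state 1) = 0. By first-step analysis:
h(state 2) = 0.28·h(state 2) + 0.2·h(state 3) + 0.36·0 + 0.16·1
h(state 3) = 0.2·h(state 2) + 0.36·h(state 3) + 0.2·0 + 0.24·1
Solving: h(state 2) = 0.3574, h(state 3) = 0.4867.
Starting from state 3, the probability is 0.4867.

0.4867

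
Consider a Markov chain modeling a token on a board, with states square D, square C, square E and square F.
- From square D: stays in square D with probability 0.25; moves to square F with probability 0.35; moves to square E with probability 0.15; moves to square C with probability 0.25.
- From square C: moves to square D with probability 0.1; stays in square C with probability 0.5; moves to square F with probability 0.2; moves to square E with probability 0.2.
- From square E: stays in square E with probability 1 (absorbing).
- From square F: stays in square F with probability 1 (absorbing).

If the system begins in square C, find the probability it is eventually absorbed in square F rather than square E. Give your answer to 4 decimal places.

Let h(s) be the probability of absorption at square F starting from transient state s. Then h(square F) = 1 and h(square E) = 0. By first-step analysis:
h(square D) = 0.25·h(square D) + 0.25·h(square C) + 0.15·0 + 0.35·1
h(square C) = 0.1·h(square D) + 0.5·h(square C) + 0.2·0 + 0.2·1
Solving: h(square D) = 0.6429, h(square C) = 0.5286.
Starting from square C, the probability is 0.5286.

0.5286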